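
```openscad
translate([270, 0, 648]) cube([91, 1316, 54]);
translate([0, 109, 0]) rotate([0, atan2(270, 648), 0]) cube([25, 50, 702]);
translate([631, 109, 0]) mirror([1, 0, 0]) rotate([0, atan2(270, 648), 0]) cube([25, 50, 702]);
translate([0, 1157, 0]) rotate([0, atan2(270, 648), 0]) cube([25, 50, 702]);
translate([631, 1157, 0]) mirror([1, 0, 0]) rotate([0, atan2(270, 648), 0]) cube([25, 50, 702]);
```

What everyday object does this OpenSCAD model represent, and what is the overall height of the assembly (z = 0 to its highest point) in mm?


A sawhorse. The overall height is 702 mm.

A beam across two mirrored pairs of raked legs — a sawhorse. The beam's underside is at z = 648 (matching the legs' vertical rise in atan2(270, 648)) and the beam is 54 mm tall, so its top is at 648 + 54 = 702 mm. The raked legs top out at the beam's underside, so that is the highest point.


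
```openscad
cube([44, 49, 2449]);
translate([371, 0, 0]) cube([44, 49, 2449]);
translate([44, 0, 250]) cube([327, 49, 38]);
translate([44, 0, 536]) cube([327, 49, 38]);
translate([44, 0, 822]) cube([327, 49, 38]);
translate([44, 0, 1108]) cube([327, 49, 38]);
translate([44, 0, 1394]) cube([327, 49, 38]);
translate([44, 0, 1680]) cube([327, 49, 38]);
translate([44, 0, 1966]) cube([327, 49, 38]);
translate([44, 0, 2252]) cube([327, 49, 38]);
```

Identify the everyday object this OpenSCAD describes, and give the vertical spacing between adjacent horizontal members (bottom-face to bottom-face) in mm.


A ladder. The rung spacing is 286 mm.

Two tall 44×49 posts with 8 short bars between them — a ladder. Adjacent rungs sit at z = 250 and z = 536, so the spacing is 536 − 250 = 286 mm.


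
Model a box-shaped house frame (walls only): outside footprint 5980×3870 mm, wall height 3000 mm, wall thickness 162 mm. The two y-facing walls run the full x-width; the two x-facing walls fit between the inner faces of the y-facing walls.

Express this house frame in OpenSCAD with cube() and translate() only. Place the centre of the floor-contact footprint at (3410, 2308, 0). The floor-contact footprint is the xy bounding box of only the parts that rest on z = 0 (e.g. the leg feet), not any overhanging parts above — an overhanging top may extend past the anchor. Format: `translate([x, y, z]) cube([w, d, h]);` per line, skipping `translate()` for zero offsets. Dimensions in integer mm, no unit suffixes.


translate([420, 373, 0]) cube([5980, 162, 3000]);
translate([420, 4081, 0]) cube([5980, 162, 3000]);
translate([420, 535, 0]) cube([162, 3546, 3000]);
translate([6238, 535, 0]) cube([162, 3546, 3000]);


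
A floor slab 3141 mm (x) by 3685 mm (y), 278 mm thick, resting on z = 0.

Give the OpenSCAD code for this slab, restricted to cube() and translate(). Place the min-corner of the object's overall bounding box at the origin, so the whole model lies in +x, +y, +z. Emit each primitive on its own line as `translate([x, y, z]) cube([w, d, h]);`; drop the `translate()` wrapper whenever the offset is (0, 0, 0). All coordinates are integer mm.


cube([3141, 3685, 278]);


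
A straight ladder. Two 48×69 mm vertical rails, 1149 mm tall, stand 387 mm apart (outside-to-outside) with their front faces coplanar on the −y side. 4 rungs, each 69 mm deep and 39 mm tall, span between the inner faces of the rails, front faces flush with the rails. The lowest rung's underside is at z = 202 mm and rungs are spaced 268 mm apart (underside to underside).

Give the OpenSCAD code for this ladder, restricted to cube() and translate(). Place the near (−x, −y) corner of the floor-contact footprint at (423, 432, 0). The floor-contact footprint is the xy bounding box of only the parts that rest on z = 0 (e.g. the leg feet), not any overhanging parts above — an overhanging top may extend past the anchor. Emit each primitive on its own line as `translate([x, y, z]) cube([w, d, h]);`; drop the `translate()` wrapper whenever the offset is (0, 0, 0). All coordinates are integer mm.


translate([423, 432, 0]) cube([48, 69, 1149]);
translate([762, 432, 0]) cube([48, 69, 1149]);
translate([471, 432, 202]) cube([291, 69, 39]);
translate([471, 432, 470]) cube([291, 69, 39]);
translate([471, 432, 738]) cube([291, 69, 39]);
translate([471, 432, 1006]) cube([291, 69, 39]);


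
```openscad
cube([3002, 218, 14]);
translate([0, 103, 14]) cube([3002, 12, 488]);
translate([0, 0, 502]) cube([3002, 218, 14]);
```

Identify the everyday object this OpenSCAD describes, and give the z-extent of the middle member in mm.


An I-beam. The web height is 488 mm.

Two wide flanges with a thin centred web — an I-beam. Overall 516 mm minus two 14 mm flanges gives a web of 516 − 2·14 = 488 mm.


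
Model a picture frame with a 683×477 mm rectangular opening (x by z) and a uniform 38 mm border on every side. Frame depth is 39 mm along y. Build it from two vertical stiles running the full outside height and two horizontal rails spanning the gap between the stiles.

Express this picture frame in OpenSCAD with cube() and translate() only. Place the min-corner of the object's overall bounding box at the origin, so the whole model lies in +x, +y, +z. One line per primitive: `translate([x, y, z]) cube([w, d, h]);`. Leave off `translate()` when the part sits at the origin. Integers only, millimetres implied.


cube([38, 39, 553]);
translate([721, 0, 0]) cube([38, 39, 553]);
translate([38, 0, 0]) cube([683, 39, 38]);
translate([38, 0, 515]) cube([683, 39, 38]);


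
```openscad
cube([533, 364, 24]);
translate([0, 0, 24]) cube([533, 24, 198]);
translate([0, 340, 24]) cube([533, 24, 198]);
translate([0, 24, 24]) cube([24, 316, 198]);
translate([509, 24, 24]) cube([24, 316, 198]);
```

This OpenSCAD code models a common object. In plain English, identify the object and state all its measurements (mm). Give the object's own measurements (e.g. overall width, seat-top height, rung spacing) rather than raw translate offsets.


An open-topped rectangular box: outside dimensions 533×364×222 mm, with a uniform wall and base thickness of 24 mm. The base is a full 533×364 slab on the floor; four walls sit on top of the base. The front and back walls (the −y and +y sides) span the full width; the two side walls fit between them.


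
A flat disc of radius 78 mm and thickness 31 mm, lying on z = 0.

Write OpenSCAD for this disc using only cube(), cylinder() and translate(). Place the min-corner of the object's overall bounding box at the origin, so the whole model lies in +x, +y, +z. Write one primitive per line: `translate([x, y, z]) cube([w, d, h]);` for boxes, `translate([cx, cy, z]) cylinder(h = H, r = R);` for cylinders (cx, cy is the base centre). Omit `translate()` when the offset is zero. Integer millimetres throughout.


translate([78, 78, 0]) cylinder(h = 31, r = 78);


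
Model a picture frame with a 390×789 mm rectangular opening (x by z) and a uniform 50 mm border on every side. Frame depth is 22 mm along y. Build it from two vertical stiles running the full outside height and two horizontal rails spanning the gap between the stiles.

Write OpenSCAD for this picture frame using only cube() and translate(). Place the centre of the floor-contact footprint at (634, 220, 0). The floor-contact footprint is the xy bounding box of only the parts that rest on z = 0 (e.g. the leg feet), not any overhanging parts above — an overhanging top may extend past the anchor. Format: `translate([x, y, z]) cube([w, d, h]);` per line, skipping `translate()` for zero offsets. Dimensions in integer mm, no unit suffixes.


translate([389, 209, 0]) cube([50, 22, 889]);
translate([829, 209, 0]) cube([50, 22, 889]);
translate([439, 209, 0]) cube([390, 22, 50]);
translate([439, 209, 839]) cube([390, 22, 50]);


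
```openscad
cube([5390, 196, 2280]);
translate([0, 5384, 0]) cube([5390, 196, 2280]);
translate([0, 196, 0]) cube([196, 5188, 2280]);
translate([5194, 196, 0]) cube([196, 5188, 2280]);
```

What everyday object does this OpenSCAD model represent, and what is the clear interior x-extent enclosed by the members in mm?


A house (or room) frame. The interior width is 4998 mm.

Four 2280 mm walls enclosing a rectangle with no floor or roof — a room or house frame. Outside width is 5390 mm and wall thickness is 196 mm, so the interior width is 5390 − 2 × 196 = 4998 mm.


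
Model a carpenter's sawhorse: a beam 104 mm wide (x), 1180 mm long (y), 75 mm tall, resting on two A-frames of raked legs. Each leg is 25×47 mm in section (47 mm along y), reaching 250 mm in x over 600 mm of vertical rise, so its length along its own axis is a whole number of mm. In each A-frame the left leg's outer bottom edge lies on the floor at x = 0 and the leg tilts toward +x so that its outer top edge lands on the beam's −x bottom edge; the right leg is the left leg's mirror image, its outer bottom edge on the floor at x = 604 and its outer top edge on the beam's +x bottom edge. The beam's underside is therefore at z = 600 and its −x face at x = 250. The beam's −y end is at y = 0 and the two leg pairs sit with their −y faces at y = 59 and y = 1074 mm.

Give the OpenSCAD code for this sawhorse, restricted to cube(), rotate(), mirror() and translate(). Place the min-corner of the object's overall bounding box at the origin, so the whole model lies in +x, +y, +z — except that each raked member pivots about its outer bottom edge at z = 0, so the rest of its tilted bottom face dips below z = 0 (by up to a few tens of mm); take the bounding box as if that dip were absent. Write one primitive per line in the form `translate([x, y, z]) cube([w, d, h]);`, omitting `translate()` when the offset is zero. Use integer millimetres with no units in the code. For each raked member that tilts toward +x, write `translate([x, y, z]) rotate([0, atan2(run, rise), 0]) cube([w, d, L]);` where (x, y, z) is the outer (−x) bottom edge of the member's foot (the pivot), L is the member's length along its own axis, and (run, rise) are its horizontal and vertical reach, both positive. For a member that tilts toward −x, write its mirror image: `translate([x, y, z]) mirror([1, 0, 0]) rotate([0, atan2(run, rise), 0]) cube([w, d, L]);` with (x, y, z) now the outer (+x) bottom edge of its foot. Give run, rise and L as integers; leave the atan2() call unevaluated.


translate([250, 0, 600]) cube([104, 1180, 75]);
translate([0, 59, 0]) rotate([0, atan2(250, 600), 0]) cube([25, 47, 650]);
translate([604, 59, 0]) mirror([1, 0, 0]) rotate([0, atan2(250, 600), 0]) cube([25, 47, 650]);
translate([0, 1074, 0]) rotate([0, atan2(250, 600), 0]) cube([25, 47, 650]);
translate([604, 1074, 0]) mirror([1, 0, 0]) rotate([0, atan2(250, 600), 0]) cube([25, 47, 650]);


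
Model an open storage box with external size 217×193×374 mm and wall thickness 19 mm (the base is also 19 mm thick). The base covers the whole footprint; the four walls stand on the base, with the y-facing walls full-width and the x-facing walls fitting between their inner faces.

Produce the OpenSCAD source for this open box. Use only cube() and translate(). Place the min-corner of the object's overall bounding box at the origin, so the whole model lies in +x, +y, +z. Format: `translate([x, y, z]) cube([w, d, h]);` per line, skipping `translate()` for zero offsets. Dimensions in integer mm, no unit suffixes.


cube([217, 193, 19]);
translate([0, 0, 19]) cube([217, 19, 355]);
translate([0, 174, 19]) cube([217, 19, 355]);
translate([0, 19, 19]) cube([19, 155, 355]);
translate([198, 19, 19]) cube([19, 155, 355]);


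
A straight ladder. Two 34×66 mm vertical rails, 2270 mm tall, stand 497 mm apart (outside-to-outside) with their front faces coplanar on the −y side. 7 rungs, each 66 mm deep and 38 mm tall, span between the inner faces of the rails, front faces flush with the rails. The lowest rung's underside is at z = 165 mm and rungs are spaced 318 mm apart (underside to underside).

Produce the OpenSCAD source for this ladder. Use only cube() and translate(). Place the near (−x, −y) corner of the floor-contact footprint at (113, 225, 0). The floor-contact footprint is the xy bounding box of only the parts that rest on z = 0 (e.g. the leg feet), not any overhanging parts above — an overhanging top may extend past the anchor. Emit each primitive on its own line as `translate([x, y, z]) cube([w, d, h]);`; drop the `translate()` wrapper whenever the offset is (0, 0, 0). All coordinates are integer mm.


translate([113, 225, 0]) cube([34, 66, 2270]);
translate([576, 225, 0]) cube([34, 66, 2270]);
translate([147, 225, 165]) cube([429, 66, 38]);
translate([147, 225, 483]) cube([429, 66, 38]);
translate([147, 225, 801]) cube([429, 66, 38]);
translate([147, 225, 1119]) cube([429, 66, 38]);
translate([147, 225, 1437]) cube([429, 66, 38]);
translate([147, 225, 1755]) cube([429, 66, 38]);
translate([147, 225, 2073]) cube([429, 66, 38]);


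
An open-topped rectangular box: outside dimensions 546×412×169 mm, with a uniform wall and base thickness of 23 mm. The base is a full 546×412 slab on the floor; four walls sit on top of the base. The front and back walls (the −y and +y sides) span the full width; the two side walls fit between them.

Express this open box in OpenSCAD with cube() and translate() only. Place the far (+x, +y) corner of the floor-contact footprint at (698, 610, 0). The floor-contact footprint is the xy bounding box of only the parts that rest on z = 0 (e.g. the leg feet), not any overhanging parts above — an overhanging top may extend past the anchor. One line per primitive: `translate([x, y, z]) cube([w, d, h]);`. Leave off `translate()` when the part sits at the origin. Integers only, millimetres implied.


translate([152, 198, 0]) cube([546, 412, 23]);
translate([152, 198, 23]) cube([546, 23, 146]);
translate([152, 587, 23]) cube([546, 23, 146]);
translate([152, 221, 23]) cube([23, 366, 146]);
translate([675, 221, 23]) cube([23, 366, 146]);


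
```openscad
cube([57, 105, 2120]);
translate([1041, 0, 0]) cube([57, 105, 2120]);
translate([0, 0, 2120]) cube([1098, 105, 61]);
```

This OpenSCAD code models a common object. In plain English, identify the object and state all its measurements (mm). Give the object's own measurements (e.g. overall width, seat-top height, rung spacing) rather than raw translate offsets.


A door frame. The clear opening is 984 mm wide and 2120 mm high. Two 57 mm wide jambs, 105 mm deep, stand either side of the opening from the floor to the top of the opening. A 61 mm thick head sits across the top of both jambs, spanning the full outside width of the frame.


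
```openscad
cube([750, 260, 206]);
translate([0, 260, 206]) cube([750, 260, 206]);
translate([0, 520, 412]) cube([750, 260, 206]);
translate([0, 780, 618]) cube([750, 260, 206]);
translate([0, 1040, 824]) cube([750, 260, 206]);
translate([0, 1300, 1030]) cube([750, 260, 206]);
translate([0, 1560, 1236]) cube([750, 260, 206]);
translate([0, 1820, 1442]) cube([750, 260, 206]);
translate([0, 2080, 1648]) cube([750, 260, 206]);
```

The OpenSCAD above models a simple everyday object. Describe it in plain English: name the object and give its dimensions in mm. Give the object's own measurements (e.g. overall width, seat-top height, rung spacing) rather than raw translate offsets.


A straight staircase of 9 solid steps. Each step is 750 mm wide (x), 260 mm deep (y, the going) and 206 mm tall (the rise). The first step rests on the floor; each subsequent step sits one going further in +y and one rise higher in +z, directly behind and above the previous step with no overlap.


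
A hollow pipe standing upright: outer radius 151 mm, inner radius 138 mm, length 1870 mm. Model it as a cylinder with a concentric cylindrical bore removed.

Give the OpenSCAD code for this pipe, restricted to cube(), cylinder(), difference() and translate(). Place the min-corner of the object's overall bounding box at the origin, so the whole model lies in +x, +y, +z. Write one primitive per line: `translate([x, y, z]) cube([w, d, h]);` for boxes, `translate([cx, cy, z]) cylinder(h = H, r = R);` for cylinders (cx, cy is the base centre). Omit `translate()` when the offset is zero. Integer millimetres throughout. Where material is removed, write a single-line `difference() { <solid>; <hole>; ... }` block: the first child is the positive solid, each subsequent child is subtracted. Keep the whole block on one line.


difference() { translate([151, 151, 0]) cylinder(h = 1870, r = 151); translate([151, 151, 0]) cylinder(h = 1870, r = 138); }


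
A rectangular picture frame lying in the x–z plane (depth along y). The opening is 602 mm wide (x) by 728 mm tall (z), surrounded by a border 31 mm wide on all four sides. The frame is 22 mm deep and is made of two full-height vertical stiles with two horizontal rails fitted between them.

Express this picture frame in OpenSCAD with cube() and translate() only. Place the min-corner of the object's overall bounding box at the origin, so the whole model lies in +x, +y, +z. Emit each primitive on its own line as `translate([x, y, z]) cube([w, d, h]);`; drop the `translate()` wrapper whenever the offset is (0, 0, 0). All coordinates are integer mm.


cube([31, 22, 790]);
translate([633, 0, 0]) cube([31, 22, 790]);
translate([31, 0, 0]) cube([602, 22, 31]);
translate([31, 0, 759]) cube([602, 22, 31]);


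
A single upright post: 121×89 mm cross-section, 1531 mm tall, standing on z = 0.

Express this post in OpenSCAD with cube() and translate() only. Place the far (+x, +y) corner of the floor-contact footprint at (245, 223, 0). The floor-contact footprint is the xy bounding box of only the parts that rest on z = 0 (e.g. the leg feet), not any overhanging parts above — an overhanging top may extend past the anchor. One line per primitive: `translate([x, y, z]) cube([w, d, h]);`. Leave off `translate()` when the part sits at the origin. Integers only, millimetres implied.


translate([124, 134, 0]) cube([121, 89, 1531]);


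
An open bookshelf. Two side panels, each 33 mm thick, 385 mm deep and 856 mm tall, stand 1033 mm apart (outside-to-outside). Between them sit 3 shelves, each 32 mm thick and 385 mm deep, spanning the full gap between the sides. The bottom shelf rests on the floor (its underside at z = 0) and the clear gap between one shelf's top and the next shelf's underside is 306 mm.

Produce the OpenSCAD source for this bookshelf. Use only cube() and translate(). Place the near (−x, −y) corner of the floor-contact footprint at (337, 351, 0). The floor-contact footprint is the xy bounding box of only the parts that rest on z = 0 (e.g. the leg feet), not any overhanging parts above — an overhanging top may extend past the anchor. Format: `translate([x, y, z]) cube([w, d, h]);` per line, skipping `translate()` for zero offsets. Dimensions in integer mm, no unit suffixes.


translate([337, 351, 0]) cube([33, 385, 856]);
translate([1337, 351, 0]) cube([33, 385, 856]);
translate([370, 351, 0]) cube([967, 385, 32]);
translate([370, 351, 338]) cube([967, 385, 32]);
translate([370, 351, 676]) cube([967, 385, 32]);


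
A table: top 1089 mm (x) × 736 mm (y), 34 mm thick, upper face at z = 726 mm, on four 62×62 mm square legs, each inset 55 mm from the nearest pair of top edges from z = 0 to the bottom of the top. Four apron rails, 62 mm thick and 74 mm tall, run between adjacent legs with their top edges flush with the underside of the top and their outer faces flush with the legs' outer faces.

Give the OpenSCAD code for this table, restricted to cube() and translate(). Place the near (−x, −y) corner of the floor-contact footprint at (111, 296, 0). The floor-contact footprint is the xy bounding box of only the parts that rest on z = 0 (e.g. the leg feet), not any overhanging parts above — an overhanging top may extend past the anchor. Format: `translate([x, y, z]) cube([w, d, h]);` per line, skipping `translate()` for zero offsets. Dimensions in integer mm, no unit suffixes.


// leg_h = 726 - 34 = 692
// apron z = 692 - 74 = 618
translate([56, 241, 692]) cube([1089, 736, 34]);
translate([111, 296, 0]) cube([62, 62, 692]);
translate([1028, 296, 0]) cube([62, 62, 692]);
translate([111, 860, 0]) cube([62, 62, 692]);
translate([1028, 860, 0]) cube([62, 62, 692]);
translate([173, 296, 618]) cube([855, 62, 74]);
translate([173, 860, 618]) cube([855, 62, 74]);
translate([111, 358, 618]) cube([62, 502, 74]);
translate([1028, 358, 618]) cube([62, 502, 74]);


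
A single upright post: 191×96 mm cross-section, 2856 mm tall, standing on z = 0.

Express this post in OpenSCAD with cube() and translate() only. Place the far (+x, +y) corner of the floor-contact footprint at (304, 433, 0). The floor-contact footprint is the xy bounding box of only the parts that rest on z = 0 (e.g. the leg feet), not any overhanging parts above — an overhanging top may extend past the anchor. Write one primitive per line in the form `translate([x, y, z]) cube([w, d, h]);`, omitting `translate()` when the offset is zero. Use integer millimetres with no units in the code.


translate([113, 337, 0]) cube([191, 96, 2856]);


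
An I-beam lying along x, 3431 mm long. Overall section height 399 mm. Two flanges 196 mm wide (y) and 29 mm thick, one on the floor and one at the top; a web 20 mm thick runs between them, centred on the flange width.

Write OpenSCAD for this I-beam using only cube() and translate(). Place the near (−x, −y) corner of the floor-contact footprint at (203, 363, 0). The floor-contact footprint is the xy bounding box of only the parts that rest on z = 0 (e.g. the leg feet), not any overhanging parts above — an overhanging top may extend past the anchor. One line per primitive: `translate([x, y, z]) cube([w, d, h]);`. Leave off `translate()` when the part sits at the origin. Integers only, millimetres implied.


translate([203, 363, 0]) cube([3431, 196, 29]);
translate([203, 451, 29]) cube([3431, 20, 341]);
translate([203, 363, 370]) cube([3431, 196, 29]);


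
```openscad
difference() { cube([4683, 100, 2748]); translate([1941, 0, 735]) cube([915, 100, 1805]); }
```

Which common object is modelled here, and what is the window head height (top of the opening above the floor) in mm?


A wall with a window opening. The window head height is 2540 mm.

A wall with a rectangular opening subtracted — a window. Sill at z = 735, opening 1805 mm tall, so the head is at 735 + 1805 = 2540 mm.


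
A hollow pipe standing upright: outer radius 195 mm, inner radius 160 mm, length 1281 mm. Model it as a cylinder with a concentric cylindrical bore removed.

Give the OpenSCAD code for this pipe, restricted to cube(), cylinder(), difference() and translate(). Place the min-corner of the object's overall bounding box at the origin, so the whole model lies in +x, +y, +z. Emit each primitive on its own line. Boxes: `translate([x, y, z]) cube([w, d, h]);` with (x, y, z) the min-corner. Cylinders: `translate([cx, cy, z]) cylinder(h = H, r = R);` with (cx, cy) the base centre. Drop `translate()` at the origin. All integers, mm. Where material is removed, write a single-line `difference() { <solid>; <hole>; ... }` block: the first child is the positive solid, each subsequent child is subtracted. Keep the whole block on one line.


difference() { translate([195, 195, 0]) cylinder(h = 1281, r = 195); translate([195, 195, 0]) cylinder(h = 1281, r = 160); }


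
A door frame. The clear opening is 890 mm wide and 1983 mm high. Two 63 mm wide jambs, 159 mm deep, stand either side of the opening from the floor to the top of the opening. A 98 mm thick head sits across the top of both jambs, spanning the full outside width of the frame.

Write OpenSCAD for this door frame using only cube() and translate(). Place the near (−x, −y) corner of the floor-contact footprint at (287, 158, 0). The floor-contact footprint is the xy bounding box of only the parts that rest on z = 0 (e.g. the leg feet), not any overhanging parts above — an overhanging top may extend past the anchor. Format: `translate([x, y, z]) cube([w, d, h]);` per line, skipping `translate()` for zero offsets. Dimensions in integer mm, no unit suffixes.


translate([287, 158, 0]) cube([63, 159, 1983]);
translate([1240, 158, 0]) cube([63, 159, 1983]);
translate([287, 158, 1983]) cube([1016, 159, 98]);


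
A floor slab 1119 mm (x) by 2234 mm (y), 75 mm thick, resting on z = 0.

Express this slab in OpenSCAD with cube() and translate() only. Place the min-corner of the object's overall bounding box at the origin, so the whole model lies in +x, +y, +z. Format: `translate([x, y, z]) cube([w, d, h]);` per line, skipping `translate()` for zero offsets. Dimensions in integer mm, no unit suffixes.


cube([1119, 2234, 75]);


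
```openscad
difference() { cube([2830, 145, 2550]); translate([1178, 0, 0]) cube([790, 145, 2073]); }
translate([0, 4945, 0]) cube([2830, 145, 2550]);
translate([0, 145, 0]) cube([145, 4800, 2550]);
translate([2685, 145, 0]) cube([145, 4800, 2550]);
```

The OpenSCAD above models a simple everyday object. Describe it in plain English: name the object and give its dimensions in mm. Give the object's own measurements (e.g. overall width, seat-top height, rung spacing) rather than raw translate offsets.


A single room: four walls, each 2550 mm tall and 145 mm thick, enclosing an outside footprint 2830×5090 mm (x × y), no floor or roof. The front and back walls (−y and +y sides) run the full x-width; the side walls fit between their inner faces. A door opening 790 mm wide and 2073 mm tall is cut through the front wall from the floor up, its −x edge 1178 mm from the wall's −x end.


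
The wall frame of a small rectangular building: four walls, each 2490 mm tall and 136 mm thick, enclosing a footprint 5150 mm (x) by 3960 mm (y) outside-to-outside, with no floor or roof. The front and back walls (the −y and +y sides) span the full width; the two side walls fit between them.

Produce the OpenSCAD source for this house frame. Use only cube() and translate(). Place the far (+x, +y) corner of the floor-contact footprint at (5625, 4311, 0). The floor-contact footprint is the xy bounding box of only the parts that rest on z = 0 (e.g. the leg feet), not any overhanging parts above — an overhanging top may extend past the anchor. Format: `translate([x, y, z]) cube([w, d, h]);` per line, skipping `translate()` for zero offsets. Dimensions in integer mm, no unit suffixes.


translate([475, 351, 0]) cube([5150, 136, 2490]);
translate([475, 4175, 0]) cube([5150, 136, 2490]);
translate([475, 487, 0]) cube([136, 3688, 2490]);
translate([5489, 487, 0]) cube([136, 3688, 2490]);


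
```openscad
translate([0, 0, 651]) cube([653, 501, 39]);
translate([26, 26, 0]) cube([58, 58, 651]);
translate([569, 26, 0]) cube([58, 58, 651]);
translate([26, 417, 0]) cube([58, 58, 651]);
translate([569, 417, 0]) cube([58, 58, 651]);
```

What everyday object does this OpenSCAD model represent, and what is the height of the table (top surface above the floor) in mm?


A table. The table height is 690 mm.

A 653×501×39 slab sits at z = 651 on four 58 mm square posts — a table. The top surface is at 651 + 39 = 690 mm.


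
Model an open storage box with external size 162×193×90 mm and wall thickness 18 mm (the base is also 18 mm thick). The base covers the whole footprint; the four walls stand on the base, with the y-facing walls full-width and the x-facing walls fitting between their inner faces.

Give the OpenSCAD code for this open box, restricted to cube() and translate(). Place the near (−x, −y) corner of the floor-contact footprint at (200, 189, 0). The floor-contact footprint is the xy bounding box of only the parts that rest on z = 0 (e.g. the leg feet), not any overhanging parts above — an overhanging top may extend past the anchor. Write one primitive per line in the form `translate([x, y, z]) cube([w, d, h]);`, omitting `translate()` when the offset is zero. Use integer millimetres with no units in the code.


translate([200, 189, 0]) cube([162, 193, 18]);
translate([200, 189, 18]) cube([162, 18, 72]);
translate([200, 364, 18]) cube([162, 18, 72]);
translate([200, 207, 18]) cube([18, 157, 72]);
translate([344, 207, 18]) cube([18, 157, 72]);


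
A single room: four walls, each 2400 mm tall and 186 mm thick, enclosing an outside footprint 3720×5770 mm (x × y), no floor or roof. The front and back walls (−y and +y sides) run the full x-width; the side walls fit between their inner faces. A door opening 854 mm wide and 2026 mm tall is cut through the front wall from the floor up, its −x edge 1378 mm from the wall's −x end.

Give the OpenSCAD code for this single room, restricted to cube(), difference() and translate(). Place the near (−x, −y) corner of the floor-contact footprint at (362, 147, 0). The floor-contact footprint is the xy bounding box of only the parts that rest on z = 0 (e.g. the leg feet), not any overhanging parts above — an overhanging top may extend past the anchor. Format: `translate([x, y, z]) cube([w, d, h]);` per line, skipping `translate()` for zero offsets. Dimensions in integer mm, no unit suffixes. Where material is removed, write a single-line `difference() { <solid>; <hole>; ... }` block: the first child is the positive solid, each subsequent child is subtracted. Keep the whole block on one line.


difference() { translate([362, 147, 0]) cube([3720, 186, 2400]); translate([1740, 147, 0]) cube([854, 186, 2026]); }
translate([362, 5731, 0]) cube([3720, 186, 2400]);
translate([362, 333, 0]) cube([186, 5398, 2400]);
translate([3896, 333, 0]) cube([186, 5398, 2400]);


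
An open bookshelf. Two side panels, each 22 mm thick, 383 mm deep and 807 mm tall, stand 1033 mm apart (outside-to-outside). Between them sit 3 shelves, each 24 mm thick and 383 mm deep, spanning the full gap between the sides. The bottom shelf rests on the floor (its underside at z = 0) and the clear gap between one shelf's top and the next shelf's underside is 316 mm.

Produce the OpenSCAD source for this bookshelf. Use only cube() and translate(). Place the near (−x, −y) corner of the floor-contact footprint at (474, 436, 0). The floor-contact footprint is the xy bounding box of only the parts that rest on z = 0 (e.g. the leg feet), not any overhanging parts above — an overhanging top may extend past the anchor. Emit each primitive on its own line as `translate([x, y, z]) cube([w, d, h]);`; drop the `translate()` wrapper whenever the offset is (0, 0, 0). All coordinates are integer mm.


translate([474, 436, 0]) cube([22, 383, 807]);
translate([1485, 436, 0]) cube([22, 383, 807]);
translate([496, 436, 0]) cube([989, 383, 24]);
translate([496, 436, 340]) cube([989, 383, 24]);
translate([496, 436, 680]) cube([989, 383, 24]);


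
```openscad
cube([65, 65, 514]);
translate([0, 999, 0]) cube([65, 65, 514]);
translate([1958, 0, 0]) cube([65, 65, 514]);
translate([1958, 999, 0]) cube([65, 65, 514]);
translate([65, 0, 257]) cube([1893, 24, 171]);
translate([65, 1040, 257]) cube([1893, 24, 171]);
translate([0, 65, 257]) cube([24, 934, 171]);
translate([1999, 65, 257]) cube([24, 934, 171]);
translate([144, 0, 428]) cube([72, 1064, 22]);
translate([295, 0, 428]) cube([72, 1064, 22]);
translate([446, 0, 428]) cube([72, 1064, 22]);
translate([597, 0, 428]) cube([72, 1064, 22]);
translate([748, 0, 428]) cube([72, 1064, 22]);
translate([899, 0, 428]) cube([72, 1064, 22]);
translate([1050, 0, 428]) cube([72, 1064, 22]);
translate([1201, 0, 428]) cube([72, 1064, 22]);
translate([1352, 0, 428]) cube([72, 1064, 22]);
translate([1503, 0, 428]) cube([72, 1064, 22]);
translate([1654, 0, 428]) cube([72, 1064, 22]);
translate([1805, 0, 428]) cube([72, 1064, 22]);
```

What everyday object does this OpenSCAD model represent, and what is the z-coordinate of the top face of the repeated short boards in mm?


A bed frame. The slat-top height is 450 mm.

Four posts, four rails, and a row of slats — a bed frame. Slats sit on the rails at z = 257 + 171 = 428; with slat thickness 22, the top is 450 mm.


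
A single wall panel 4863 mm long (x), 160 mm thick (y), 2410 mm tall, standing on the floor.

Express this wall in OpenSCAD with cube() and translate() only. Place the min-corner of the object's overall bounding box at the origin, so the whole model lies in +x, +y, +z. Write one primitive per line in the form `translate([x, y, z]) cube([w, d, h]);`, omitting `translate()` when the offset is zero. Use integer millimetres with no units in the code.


cube([4863, 160, 2410]);


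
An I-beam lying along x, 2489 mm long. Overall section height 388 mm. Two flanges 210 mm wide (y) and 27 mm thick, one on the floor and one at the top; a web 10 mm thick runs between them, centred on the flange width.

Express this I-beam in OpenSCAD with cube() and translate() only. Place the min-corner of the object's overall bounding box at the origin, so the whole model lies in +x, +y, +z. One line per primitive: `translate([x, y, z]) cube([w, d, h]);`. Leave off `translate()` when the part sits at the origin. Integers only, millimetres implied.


cube([2489, 210, 27]);
translate([0, 100, 27]) cube([2489, 10, 334]);
translate([0, 0, 361]) cube([2489, 210, 27]);


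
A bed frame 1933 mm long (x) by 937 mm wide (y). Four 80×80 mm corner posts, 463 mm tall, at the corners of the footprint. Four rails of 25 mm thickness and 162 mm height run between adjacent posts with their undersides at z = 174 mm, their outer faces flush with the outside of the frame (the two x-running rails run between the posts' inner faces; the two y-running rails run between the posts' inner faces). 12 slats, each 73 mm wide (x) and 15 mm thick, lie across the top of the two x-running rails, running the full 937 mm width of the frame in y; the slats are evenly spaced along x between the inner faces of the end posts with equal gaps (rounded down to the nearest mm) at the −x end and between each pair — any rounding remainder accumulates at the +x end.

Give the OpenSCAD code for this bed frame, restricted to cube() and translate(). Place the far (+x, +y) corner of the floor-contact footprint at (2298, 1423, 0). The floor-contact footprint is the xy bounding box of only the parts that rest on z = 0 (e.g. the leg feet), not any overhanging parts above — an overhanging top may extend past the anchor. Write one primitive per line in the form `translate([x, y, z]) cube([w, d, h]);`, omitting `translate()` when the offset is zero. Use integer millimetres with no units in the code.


translate([365, 486, 0]) cube([80, 80, 463]);
translate([365, 1343, 0]) cube([80, 80, 463]);
translate([2218, 486, 0]) cube([80, 80, 463]);
translate([2218, 1343, 0]) cube([80, 80, 463]);
translate([445, 486, 174]) cube([1773, 25, 162]);
translate([445, 1398, 174]) cube([1773, 25, 162]);
translate([365, 566, 174]) cube([25, 777, 162]);
translate([2273, 566, 174]) cube([25, 777, 162]);
translate([514, 486, 336]) cube([73, 937, 15]);
translate([656, 486, 336]) cube([73, 937, 15]);
translate([798, 486, 336]) cube([73, 937, 15]);
translate([940, 486, 336]) cube([73, 937, 15]);
translate([1082, 486, 336]) cube([73, 937, 15]);
translate([1224, 486, 336]) cube([73, 937, 15]);
translate([1366, 486, 336]) cube([73, 937, 15]);
translate([1508, 486, 336]) cube([73, 937, 15]);
translate([1650, 486, 336]) cube([73, 937, 15]);
translate([1792, 486, 336]) cube([73, 937, 15]);
translate([1934, 486, 336]) cube([73, 937, 15]);
translate([2076, 486, 336]) cube([73, 937, 15]);


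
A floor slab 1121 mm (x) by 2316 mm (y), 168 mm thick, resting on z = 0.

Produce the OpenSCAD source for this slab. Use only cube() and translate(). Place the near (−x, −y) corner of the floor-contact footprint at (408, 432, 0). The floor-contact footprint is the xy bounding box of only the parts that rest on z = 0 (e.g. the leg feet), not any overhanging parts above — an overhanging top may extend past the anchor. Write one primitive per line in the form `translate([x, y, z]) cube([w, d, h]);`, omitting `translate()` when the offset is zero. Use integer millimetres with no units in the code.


translate([408, 432, 0]) cube([1121, 2316, 168]);


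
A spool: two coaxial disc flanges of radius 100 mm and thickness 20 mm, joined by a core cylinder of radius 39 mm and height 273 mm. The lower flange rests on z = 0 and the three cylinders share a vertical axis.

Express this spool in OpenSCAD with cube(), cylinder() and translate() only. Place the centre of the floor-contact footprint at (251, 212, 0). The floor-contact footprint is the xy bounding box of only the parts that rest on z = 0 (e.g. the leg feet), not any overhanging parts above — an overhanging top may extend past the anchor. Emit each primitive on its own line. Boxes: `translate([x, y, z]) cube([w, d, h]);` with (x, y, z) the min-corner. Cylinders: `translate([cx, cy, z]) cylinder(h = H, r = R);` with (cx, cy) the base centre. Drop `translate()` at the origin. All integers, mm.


translate([251, 212, 0]) cylinder(h = 20, r = 100);
translate([251, 212, 20]) cylinder(h = 273, r = 39);
translate([251, 212, 293]) cylinder(h = 20, r = 100);


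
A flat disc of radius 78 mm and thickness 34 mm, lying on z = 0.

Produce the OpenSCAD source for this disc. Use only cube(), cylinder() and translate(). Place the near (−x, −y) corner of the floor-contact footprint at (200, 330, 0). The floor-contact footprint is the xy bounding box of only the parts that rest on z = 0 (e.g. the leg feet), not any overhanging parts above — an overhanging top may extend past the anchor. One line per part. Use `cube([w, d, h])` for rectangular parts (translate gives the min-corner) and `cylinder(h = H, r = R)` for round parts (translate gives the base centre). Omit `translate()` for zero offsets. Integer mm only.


translate([278, 408, 0]) cylinder(h = 34, r = 78);


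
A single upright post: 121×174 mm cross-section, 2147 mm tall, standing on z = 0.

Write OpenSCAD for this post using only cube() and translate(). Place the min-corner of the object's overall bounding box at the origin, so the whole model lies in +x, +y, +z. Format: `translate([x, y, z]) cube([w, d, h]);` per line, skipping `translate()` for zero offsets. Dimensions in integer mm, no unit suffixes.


cube([121, 174, 2147]);


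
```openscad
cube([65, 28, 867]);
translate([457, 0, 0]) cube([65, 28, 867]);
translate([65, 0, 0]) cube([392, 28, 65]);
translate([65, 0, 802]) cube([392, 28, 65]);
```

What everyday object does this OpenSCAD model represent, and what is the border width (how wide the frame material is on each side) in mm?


A picture frame. The border width is 65 mm.

Four thin pieces enclosing a rectangular opening — a picture frame. The two full-height stiles are 867 mm tall; the top rail sits at z = 802 and is 65 mm tall, so the border above the opening is 867 − 802 = 65 mm, matching the stile x-width.


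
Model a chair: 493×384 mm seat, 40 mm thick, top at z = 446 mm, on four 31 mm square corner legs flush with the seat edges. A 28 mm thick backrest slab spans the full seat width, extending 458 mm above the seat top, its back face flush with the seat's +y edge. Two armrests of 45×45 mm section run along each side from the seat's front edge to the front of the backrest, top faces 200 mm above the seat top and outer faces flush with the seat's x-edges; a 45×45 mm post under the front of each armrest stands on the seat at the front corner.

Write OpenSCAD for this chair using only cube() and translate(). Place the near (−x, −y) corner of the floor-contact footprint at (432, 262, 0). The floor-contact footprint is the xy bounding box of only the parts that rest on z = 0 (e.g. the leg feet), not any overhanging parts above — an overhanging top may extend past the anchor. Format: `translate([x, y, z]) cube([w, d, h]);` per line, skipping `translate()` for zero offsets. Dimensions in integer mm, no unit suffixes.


translate([432, 262, 406]) cube([493, 384, 40]);
translate([432, 262, 0]) cube([31, 31, 406]);
translate([894, 262, 0]) cube([31, 31, 406]);
translate([432, 615, 0]) cube([31, 31, 406]);
translate([894, 615, 0]) cube([31, 31, 406]);
translate([432, 618, 446]) cube([493, 28, 458]);
translate([432, 262, 601]) cube([45, 356, 45]);
translate([880, 262, 601]) cube([45, 356, 45]);
translate([432, 262, 446]) cube([45, 45, 155]);
translate([880, 262, 446]) cube([45, 45, 155]);
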